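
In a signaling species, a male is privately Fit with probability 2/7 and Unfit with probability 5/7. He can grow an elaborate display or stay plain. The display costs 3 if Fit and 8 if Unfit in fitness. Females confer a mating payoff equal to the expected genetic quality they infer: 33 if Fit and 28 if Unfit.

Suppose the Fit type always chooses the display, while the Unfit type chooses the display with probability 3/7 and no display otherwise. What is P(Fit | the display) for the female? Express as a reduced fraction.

P(the display) = (2/7)·1 + (5/7)·(3/7) = 29/49.
By Bayes' rule, P(Fit | the display) = (2/7) / (29/49) = 14/29.

14/29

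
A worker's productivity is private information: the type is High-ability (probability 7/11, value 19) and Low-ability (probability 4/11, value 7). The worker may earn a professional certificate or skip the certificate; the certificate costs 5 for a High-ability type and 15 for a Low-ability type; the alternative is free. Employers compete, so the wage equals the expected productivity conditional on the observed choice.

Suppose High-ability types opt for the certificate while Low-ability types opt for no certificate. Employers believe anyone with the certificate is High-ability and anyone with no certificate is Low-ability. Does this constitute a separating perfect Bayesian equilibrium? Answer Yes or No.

Yes

Under these beliefs, the certificate earns wage 19 and no certificate earns wage 7.
High-ability: the certificate nets 19 − 5 = 14; no certificate nets 7. High-ability prefers the certificate.
Low-ability: the certificate nets 19 − 15 = 4; no certificate nets 7. Low-ability prefers no certificate.
Neither type deviates, so the separating profile is an equilibrium.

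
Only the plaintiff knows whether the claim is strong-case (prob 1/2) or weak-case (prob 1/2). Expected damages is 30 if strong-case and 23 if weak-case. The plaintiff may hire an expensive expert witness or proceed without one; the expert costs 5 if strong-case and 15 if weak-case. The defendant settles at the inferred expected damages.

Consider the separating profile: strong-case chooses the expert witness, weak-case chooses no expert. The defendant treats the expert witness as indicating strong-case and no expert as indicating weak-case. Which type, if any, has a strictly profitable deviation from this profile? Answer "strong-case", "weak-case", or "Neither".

The expert witness pays 30; no expert pays 23.
strong-case: assigned the expert witness, nets 30 − 5 = 25; deviating to no expert nets 23.
weak-case: assigned no expert, nets 23; deviating to the expert witness nets 30 − 15 = 15.
Both types strictly prefer their assigned action; no profitable deviation.

Neither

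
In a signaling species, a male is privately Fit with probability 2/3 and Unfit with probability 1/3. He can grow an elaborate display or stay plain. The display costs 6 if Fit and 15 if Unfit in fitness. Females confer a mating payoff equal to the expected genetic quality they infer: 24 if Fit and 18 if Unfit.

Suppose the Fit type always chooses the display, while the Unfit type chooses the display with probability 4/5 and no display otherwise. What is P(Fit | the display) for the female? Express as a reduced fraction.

5/7

P(the display) = (2/3)·1 + (1/3)·(4/5) = 14/15.
By Bayes' rule, P(Fit | the display) = (2/3) / (14/15) = 5/7.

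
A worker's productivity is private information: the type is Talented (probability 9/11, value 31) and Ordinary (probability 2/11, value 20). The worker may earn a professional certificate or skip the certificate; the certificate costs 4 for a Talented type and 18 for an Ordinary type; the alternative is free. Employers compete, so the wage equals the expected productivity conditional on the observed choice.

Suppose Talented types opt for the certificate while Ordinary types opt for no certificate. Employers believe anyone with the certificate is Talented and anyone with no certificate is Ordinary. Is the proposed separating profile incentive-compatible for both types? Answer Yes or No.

Yes

Under these beliefs, the certificate earns wage 31 and no certificate earns wage 20.
Talented: the certificate nets 31 − 4 = 27; no certificate nets 20. Talented prefers the certificate.
Ordinary: the certificate nets 31 − 18 = 13; no certificate nets 20. Ordinary prefers no certificate.
Neither type deviates, so the separating profile is an equilibrium.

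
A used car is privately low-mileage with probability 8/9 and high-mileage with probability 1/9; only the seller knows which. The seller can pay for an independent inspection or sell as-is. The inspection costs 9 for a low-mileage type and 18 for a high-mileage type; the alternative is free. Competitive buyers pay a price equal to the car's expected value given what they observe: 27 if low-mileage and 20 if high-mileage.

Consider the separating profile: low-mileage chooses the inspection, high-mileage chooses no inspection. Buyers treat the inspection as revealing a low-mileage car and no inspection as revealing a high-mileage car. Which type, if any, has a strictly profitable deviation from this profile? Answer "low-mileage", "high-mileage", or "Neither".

The inspection pays 27; no inspection pays 20.
low-mileage: assigned the inspection, nets 27 − 9 = 18; deviating to no inspection nets 20.
high-mileage: assigned no inspection, nets 20; deviating to the inspection nets 27 − 18 = 9.
The low-mileage type gains 2 by deviating.

low-mileage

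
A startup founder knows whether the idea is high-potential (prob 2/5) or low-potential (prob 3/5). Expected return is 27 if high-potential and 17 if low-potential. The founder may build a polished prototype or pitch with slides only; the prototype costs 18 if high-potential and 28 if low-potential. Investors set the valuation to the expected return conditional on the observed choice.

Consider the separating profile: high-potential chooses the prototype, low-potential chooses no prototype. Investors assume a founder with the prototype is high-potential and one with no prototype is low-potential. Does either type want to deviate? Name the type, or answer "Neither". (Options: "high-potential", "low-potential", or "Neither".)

The prototype pays 27; no prototype pays 17.
high-potential: assigned the prototype, nets 27 − 18 = 9; deviating to no prototype nets 17.
low-potential: assigned no prototype, nets 17; deviating to the prototype nets 27 − 28 = -1.
The high-potential type gains 8 by deviating.

high-potential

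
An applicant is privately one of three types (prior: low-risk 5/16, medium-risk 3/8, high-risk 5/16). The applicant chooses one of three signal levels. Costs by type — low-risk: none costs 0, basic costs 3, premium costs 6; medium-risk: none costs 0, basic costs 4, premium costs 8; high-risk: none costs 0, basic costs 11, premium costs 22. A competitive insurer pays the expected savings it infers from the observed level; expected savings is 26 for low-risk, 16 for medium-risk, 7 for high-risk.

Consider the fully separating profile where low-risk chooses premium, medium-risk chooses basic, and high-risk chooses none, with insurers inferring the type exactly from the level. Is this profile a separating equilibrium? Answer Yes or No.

Separating rebates: premium → 26, basic → 16, none → 7.
low-risk (assigned premium): none: 7 − 0 = 7; basic: 16 − 3 = 13; premium: 26 − 6 = 20. low-risk stays.
medium-risk (assigned basic): none: 7 − 0 = 7; basic: 16 − 4 = 12; premium: 26 − 8 = 18. medium-risk prefers premium.
high-risk (assigned none): none: 7 − 0 = 7; basic: 16 − 11 = 5; premium: 26 − 22 = 4. high-risk stays.
At least one type deviates; the separating profile fails.

No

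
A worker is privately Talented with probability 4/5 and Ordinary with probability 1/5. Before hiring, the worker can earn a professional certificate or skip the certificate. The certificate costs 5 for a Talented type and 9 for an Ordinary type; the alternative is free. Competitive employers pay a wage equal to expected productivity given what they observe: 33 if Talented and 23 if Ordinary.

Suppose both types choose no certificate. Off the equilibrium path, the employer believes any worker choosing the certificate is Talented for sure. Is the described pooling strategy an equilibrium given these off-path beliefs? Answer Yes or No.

Yes

On path, the employer holds the prior and pays 4/5·33 + 1/5·23 = 31. Off path (the certificate), believing Talented, it pays 33.
Talented: no certificate nets 31; the certificate nets 33 − 5 = 28. Talented stays.
Ordinary: no certificate nets 31; the certificate nets 33 − 9 = 24. Ordinary stays.
No type deviates, so pooling is sustained.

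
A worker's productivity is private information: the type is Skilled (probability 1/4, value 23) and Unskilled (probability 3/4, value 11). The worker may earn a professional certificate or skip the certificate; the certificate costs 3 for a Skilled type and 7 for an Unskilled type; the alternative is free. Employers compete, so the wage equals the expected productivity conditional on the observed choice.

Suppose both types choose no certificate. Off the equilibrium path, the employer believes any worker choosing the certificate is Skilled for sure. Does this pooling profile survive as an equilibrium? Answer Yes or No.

No

On path, the employer holds the prior and pays 1/4·23 + 3/4·11 = 14. Off path (the certificate), believing Skilled, it pays 23.
Skilled: no certificate nets 14; the certificate nets 23 − 3 = 20. Skilled would deviate.
Unskilled: no certificate nets 14; the certificate nets 23 − 7 = 16. Unskilled would deviate.
A type deviates, so pooling fails.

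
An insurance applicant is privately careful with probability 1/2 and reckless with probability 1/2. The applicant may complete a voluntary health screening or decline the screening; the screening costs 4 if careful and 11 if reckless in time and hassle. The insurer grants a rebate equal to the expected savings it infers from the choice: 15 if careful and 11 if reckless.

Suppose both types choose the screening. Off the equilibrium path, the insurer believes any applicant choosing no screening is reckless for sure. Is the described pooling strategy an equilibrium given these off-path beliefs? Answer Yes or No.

On path, the insurer holds the prior and pays 1/2·15 + 1/2·11 = 13. Off path (no screening), believing reckless, it pays 11.
careful: the screening nets 13 − 4 = 9; no screening nets 11. careful would deviate.
reckless: the screening nets 13 − 11 = 2; no screening nets 11. reckless would deviate.
A type deviates, so pooling fails.

No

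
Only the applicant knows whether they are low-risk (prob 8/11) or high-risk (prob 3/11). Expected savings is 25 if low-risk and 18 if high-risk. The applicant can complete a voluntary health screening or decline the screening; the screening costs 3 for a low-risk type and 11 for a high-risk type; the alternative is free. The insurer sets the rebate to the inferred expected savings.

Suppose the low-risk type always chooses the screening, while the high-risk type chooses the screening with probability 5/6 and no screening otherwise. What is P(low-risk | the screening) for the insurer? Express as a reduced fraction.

P(the screening) = (8/11)·1 + (3/11)·(5/6) = 21/22.
By Bayes' rule, P(low-risk | the screening) = (8/11) / (21/22) = 16/21.

16/21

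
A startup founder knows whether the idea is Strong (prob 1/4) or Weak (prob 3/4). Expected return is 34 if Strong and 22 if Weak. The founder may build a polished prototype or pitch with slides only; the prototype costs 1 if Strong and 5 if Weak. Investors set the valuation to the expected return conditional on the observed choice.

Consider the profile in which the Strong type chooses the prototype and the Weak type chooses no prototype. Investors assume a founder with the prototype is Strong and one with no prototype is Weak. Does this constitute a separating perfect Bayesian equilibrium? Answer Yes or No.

No

Under these beliefs, the prototype earns valuation 34 and no prototype earns valuation 22.
Strong: the prototype nets 34 − 1 = 33; no prototype nets 22. Strong prefers the prototype.
Weak: the prototype nets 34 − 5 = 29; no prototype nets 22. Weak would deviate to the prototype.
Weak has a profitable deviation, so the profile is not an equilibrium.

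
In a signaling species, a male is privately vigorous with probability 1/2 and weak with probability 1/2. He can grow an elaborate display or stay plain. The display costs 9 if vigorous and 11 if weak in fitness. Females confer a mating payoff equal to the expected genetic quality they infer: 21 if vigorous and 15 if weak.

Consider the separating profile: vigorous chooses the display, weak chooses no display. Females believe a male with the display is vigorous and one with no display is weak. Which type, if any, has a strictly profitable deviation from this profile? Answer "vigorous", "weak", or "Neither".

The display pays 21; no display pays 15.
vigorous: assigned the display, nets 21 − 9 = 12; deviating to no display nets 15.
weak: assigned no display, nets 15; deviating to the display nets 21 − 11 = 10.
The vigorous type gains 3 by deviating.

vigorous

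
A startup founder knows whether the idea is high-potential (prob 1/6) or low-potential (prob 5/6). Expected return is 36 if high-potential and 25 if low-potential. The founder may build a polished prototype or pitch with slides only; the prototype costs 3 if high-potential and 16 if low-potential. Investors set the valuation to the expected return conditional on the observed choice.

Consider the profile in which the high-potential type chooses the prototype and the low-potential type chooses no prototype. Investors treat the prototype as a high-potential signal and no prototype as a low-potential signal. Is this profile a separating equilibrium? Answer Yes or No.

Yes

Under these beliefs, the prototype earns valuation 36 and no prototype earns valuation 25.
high-potential: the prototype nets 36 − 3 = 33; no prototype nets 25. high-potential prefers the prototype.
low-potential: the prototype nets 36 − 16 = 20; no prototype nets 25. low-potential prefers no prototype.
Neither type deviates, so the separating profile is an equilibrium.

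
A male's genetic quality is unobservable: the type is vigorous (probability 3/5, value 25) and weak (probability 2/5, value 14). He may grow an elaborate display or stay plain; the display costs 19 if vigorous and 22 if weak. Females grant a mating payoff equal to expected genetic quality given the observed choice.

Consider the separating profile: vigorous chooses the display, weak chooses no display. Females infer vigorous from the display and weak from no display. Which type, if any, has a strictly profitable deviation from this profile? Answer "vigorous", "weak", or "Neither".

The display pays 25; no display pays 14.
vigorous: assigned the display, nets 25 − 19 = 6; deviating to no display nets 14.
weak: assigned no display, nets 14; deviating to the display nets 25 − 22 = 3.
The vigorous type gains 8 by deviating.

vigorous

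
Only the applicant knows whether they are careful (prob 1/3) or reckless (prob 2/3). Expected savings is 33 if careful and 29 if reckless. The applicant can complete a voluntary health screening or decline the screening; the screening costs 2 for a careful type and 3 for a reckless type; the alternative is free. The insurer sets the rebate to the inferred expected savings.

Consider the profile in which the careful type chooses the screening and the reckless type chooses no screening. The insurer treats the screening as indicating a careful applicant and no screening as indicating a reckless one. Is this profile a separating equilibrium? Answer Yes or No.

Under these beliefs, the screening earns rebate 33 and no screening earns rebate 29.
careful: the screening nets 33 − 2 = 31; no screening nets 29. careful prefers the screening.
reckless: the screening nets 33 − 3 = 30; no screening nets 29. reckless would deviate to the screening.
reckless has a profitable deviation, so the profile is not an equilibrium.

No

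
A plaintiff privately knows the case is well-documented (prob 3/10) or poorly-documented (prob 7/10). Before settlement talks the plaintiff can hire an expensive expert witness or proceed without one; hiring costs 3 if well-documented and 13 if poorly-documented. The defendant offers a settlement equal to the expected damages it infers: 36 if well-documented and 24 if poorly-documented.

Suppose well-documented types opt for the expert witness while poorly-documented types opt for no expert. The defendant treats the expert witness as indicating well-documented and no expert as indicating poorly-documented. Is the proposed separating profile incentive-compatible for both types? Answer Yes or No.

Under these beliefs, the expert witness earns settlement 36 and no expert earns settlement 24.
well-documented: the expert witness nets 36 − 3 = 33; no expert nets 24. well-documented prefers the expert witness.
poorly-documented: the expert witness nets 36 − 13 = 23; no expert nets 24. poorly-documented prefers no expert.
Neither type deviates, so the separating profile is an equilibrium.

Yes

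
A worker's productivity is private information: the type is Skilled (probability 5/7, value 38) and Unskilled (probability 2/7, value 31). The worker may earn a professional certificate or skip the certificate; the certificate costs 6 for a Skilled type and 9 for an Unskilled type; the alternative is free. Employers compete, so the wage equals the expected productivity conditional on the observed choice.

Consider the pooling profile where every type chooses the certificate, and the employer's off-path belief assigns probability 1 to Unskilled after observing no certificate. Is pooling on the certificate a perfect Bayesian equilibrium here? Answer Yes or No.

No

On path, the employer holds the prior and pays 5/7·38 + 2/7·31 = 36. Off path (no certificate), believing Unskilled, it pays 31.
Skilled: the certificate nets 36 − 6 = 30; no certificate nets 31. Skilled would deviate.
Unskilled: the certificate nets 36 − 9 = 27; no certificate nets 31. Unskilled would deviate.
A type deviates, so pooling fails.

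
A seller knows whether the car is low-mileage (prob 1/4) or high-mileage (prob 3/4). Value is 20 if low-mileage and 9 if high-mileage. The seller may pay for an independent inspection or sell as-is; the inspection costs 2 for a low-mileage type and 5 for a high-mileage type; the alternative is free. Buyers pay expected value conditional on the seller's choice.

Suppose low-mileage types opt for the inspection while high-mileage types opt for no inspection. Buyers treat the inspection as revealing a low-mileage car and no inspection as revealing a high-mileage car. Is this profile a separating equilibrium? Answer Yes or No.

Under these beliefs, the inspection earns price 20 and no inspection earns price 9.
low-mileage: the inspection nets 20 − 2 = 18; no inspection nets 9. low-mileage prefers the inspection.
high-mileage: the inspection nets 20 − 5 = 15; no inspection nets 9. high-mileage would deviate to the inspection.
high-mileage has a profitable deviation, so the profile is not an equilibrium.

No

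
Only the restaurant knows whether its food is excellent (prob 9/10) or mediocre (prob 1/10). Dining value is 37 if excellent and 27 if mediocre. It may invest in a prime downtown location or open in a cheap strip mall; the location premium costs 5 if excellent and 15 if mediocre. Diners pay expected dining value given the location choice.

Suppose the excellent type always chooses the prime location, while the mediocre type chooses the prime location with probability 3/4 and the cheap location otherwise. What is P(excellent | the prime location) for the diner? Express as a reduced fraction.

P(the prime location) = (9/10)·1 + (1/10)·(3/4) = 39/40.
By Bayes' rule, P(excellent | the prime location) = (9/10) / (39/40) = 12/13.

12/13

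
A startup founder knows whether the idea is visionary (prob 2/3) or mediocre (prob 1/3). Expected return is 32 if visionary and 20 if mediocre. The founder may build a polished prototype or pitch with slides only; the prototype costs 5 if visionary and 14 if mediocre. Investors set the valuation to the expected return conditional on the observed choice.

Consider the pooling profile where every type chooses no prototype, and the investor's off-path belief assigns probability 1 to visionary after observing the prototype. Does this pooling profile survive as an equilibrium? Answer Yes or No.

On path, the investor holds the prior and pays 2/3·32 + 1/3·20 = 28. Off path (the prototype), believing visionary, it pays 32.
visionary: no prototype nets 28; the prototype nets 32 − 5 = 27. visionary stays.
mediocre: no prototype nets 28; the prototype nets 32 − 14 = 18. mediocre stays.
No type deviates, so pooling is sustained.

Yes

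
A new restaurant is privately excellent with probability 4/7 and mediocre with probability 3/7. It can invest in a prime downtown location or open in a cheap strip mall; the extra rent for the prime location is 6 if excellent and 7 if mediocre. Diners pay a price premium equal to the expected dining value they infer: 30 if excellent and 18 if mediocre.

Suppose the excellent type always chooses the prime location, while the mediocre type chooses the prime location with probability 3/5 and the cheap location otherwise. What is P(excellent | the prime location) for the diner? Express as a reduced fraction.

20/29

P(the prime location) = (4/7)·1 + (3/7)·(3/5) = 29/35.
By Bayes' rule, P(excellent | the prime location) = (4/7) / (29/35) = 20/29.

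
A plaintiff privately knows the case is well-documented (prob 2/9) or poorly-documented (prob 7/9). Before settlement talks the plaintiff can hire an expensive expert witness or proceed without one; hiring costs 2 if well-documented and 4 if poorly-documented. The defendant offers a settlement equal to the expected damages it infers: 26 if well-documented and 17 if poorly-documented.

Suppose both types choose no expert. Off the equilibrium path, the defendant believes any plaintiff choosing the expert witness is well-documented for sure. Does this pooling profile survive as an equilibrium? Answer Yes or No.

No

On path, the defendant holds the prior and pays 2/9·26 + 7/9·17 = 19. Off path (the expert witness), believing well-documented, it pays 26.
well-documented: no expert nets 19; the expert witness nets 26 − 2 = 24. well-documented would deviate.
poorly-documented: no expert nets 19; the expert witness nets 26 − 4 = 22. poorly-documented would deviate.
A type deviates, so pooling fails.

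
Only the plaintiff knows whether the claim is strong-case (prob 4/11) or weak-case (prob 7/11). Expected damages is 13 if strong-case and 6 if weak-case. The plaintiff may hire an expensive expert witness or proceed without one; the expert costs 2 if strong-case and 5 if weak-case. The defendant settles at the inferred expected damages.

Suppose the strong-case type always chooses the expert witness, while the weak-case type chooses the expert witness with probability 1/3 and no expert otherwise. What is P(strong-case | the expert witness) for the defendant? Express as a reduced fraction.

12/19

P(the expert witness) = (4/11)·1 + (7/11)·(1/3) = 19/33.
By Bayes' rule, P(strong-case | the expert witness) = (4/11) / (19/33) = 12/19.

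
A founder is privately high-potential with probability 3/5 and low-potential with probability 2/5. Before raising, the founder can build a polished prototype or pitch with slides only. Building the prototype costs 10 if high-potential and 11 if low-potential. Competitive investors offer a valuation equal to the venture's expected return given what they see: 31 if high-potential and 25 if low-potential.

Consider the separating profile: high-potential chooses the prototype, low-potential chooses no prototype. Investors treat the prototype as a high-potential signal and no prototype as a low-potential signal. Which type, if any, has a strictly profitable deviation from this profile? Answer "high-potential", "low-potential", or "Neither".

The prototype pays 31; no prototype pays 25.
high-potential: assigned the prototype, nets 31 − 10 = 21; deviating to no prototype nets 25.
low-potential: assigned no prototype, nets 25; deviating to the prototype nets 31 − 11 = 20.
The high-potential type gains 4 by deviating.

high-potential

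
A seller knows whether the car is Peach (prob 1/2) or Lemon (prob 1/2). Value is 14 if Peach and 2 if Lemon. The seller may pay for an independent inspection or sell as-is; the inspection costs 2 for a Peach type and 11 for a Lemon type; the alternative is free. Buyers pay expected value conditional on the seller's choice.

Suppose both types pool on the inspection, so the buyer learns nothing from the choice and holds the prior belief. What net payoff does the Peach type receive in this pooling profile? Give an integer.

6

Pooled price = 1/2·14 + 1/2·2 = 8.
Peach pays cost 2 for the inspection, so net payoff = 8 − 2 = 6.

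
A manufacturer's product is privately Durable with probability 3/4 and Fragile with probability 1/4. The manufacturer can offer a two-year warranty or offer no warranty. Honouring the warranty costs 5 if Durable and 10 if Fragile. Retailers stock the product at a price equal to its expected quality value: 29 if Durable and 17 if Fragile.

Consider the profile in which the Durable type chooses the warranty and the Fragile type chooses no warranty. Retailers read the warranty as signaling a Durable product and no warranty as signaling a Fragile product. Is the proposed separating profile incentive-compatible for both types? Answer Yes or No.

Under these beliefs, the warranty earns price 29 and no warranty earns price 17.
Durable: the warranty nets 29 − 5 = 24; no warranty nets 17. Durable prefers the warranty.
Fragile: the warranty nets 29 − 10 = 19; no warranty nets 17. Fragile would deviate to the warranty.
Fragile has a profitable deviation, so the profile is not an equilibrium.

No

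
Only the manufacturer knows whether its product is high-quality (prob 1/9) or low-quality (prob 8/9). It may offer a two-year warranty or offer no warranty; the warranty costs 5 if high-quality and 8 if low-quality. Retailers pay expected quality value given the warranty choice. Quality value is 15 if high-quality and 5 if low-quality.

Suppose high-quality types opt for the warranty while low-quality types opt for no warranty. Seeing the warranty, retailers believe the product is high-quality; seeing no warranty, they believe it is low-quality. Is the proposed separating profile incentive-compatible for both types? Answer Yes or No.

Under these beliefs, the warranty earns price 15 and no warranty earns price 5.
high-quality: the warranty nets 15 − 5 = 10; no warranty nets 5. high-quality prefers the warranty.
low-quality: the warranty nets 15 − 8 = 7; no warranty nets 5. low-quality would deviate to the warranty.
low-quality has a profitable deviation, so the profile is not an equilibrium.

No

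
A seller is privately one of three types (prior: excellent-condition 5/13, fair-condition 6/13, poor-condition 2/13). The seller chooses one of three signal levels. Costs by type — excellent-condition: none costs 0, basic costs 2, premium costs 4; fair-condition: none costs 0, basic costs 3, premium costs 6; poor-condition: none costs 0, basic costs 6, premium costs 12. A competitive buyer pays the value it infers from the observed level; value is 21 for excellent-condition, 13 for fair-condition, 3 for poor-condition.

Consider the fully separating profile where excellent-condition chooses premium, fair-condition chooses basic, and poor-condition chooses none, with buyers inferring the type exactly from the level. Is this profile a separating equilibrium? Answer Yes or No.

No

Separating prices: premium → 21, basic → 13, none → 3.
excellent-condition (assigned premium): none: 3 − 0 = 3; basic: 13 − 2 = 11; premium: 21 − 4 = 17. excellent-condition stays.
fair-condition (assigned basic): none: 3 − 0 = 3; basic: 13 − 3 = 10; premium: 21 − 6 = 15. fair-condition prefers premium.
poor-condition (assigned none): none: 3 − 0 = 3; basic: 13 − 6 = 7; premium: 21 − 12 = 9. poor-condition prefers premium.
At least one type deviates; the separating profile fails.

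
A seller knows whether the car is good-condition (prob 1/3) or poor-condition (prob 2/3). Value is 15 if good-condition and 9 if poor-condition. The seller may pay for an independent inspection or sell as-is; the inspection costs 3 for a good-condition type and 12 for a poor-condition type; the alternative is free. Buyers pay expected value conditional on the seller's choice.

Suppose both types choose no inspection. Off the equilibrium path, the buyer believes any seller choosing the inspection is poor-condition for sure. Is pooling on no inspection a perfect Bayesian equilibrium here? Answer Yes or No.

On path, the buyer holds the prior and pays 1/3·15 + 2/3·9 = 11. Off path (the inspection), believing poor-condition, it pays 9.
good-condition: no inspection nets 11; the inspection nets 9 − 3 = 6. good-condition stays.
poor-condition: no inspection nets 11; the inspection nets 9 − 12 = -3. poor-condition stays.
No type deviates, so pooling is sustained.

Yes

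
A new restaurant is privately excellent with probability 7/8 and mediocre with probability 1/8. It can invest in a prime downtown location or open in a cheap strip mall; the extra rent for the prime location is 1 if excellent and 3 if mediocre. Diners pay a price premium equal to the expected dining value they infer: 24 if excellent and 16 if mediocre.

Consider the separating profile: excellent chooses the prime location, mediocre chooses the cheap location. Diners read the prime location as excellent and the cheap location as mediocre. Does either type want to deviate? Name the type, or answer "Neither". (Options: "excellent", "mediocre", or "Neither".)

mediocre

The prime location pays 24; the cheap location pays 16.
excellent: assigned the prime location, nets 24 − 1 = 23; deviating to the cheap location nets 16.
mediocre: assigned the cheap location, nets 16; deviating to the prime location nets 24 − 3 = 21.
The mediocre type gains 5 by deviating.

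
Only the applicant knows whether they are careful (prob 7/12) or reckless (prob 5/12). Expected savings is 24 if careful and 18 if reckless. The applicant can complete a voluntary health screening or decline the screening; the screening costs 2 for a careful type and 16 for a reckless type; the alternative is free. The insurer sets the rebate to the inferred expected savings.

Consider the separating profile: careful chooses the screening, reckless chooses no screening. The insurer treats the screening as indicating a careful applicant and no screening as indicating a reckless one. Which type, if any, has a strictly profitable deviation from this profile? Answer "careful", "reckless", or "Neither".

Neither

The screening pays 24; no screening pays 18.
careful: assigned the screening, nets 24 − 2 = 22; deviating to no screening nets 18.
reckless: assigned no screening, nets 18; deviating to the screening nets 24 − 16 = 8.
Both types strictly prefer their assigned action; no profitable deviation.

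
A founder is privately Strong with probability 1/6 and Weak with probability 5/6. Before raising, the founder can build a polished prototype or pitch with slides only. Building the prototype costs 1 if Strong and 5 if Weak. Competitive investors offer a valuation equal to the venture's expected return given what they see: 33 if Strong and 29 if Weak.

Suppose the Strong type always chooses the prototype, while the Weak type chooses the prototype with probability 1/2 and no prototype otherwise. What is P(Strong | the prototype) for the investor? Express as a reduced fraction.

2/7

P(the prototype) = (1/6)·1 + (5/6)·(1/2) = 7/12.
By Bayes' rule, P(Strong | the prototype) = (1/6) / (7/12) = 2/7.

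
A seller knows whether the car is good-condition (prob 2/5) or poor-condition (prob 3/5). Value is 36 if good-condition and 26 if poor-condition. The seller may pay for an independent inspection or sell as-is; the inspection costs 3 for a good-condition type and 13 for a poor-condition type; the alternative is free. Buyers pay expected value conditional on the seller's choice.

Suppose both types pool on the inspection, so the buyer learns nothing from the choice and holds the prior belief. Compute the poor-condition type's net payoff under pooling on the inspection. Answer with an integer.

Pooled price = 2/5·36 + 3/5·26 = 30.
poor-condition pays cost 13 for the inspection, so net payoff = 30 − 13 = 17.

17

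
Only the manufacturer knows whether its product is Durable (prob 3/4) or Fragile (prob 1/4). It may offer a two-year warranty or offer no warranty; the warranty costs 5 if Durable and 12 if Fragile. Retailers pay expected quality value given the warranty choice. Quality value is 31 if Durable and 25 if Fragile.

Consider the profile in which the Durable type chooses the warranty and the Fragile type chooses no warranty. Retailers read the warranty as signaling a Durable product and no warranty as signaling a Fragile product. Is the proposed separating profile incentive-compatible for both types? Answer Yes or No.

Yes

Under these beliefs, the warranty earns price 31 and no warranty earns price 25.
Durable: the warranty nets 31 − 5 = 26; no warranty nets 25. Durable prefers the warranty.
Fragile: the warranty nets 31 − 12 = 19; no warranty nets 25. Fragile prefers no warranty.
Neither type deviates, so the separating profile is an equilibrium.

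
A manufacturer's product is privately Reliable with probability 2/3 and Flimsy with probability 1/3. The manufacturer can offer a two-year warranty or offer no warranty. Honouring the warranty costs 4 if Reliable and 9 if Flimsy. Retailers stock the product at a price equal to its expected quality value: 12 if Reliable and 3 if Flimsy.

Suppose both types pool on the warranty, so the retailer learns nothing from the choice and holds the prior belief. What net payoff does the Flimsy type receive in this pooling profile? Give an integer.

Pooled price = 2/3·12 + 1/3·3 = 9.
Flimsy pays cost 9 for the warranty, so net payoff = 9 − 9 = 0.

0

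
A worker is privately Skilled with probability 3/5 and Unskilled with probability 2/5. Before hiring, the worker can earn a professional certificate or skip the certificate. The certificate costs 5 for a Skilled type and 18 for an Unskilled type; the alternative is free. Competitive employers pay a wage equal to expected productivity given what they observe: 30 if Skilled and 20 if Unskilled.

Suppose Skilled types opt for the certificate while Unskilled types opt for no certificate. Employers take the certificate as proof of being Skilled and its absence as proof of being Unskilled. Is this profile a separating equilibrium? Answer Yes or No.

Under these beliefs, the certificate earns wage 30 and no certificate earns wage 20.
Skilled: the certificate nets 30 − 5 = 25; no certificate nets 20. Skilled prefers the certificate.
Unskilled: the certificate nets 30 − 18 = 12; no certificate nets 20. Unskilled prefers no certificate.
Neither type deviates, so the separating profile is an equilibrium.

Yes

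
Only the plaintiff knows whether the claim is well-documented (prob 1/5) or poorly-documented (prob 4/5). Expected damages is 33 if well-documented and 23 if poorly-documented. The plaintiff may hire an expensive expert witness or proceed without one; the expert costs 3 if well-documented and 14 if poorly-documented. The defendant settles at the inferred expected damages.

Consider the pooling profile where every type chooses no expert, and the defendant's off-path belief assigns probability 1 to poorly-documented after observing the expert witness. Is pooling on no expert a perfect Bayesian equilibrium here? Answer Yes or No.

Yes

On path, the defendant holds the prior and pays 1/5·33 + 4/5·23 = 25. Off path (the expert witness), believing poorly-documented, it pays 23.
well-documented: no expert nets 25; the expert witness nets 23 − 3 = 20. well-documented stays.
poorly-documented: no expert nets 25; the expert witness nets 23 − 14 = 9. poorly-documented stays.
No type deviates, so pooling is sustained.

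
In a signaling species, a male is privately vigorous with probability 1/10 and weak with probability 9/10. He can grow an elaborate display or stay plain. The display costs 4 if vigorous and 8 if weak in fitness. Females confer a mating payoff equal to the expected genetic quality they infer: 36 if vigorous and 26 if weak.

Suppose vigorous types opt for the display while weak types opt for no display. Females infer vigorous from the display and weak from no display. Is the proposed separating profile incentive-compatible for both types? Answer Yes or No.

No

Under these beliefs, the display earns mating payoff 36 and no display earns mating payoff 26.
vigorous: the display nets 36 − 4 = 32; no display nets 26. vigorous prefers the display.
weak: the display nets 36 − 8 = 28; no display nets 26. weak would deviate to the display.
weak has a profitable deviation, so the profile is not an equilibrium.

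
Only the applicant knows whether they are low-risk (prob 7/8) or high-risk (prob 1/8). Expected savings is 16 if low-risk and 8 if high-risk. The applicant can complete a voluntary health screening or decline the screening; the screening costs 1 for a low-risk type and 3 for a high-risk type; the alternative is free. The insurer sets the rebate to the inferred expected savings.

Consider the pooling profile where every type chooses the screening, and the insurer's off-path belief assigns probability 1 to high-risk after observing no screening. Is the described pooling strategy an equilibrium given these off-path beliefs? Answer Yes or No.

Yes

On path, the insurer holds the prior and pays 7/8·16 + 1/8·8 = 15. Off path (no screening), believing high-risk, it pays 8.
low-risk: the screening nets 15 − 1 = 14; no screening nets 8. low-risk stays.
high-risk: the screening nets 15 − 3 = 12; no screening nets 8. high-risk stays.
No type deviates, so pooling is sustained.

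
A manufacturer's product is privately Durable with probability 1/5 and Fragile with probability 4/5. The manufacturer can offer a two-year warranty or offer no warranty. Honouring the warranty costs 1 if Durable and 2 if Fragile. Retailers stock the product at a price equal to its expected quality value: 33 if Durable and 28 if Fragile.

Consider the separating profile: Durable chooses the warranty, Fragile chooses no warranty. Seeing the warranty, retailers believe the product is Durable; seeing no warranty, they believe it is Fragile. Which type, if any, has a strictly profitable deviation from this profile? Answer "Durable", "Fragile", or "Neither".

The warranty pays 33; no warranty pays 28.
Durable: assigned the warranty, nets 33 − 1 = 32; deviating to no warranty nets 28.
Fragile: assigned no warranty, nets 28; deviating to the warranty nets 33 − 2 = 31.
The Fragile type gains 3 by deviating.

Fragile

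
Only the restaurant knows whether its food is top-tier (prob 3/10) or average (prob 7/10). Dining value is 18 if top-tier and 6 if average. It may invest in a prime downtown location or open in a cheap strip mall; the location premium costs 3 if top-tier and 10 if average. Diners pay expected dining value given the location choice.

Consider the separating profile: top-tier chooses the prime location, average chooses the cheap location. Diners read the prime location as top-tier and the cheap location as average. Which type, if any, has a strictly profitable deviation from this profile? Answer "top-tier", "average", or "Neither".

The prime location pays 18; the cheap location pays 6.
top-tier: assigned the prime location, nets 18 − 3 = 15; deviating to the cheap location nets 6.
average: assigned the cheap location, nets 6; deviating to the prime location nets 18 − 10 = 8.
The average type gains 2 by deviating.

average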